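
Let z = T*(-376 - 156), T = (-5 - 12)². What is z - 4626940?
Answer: -4780688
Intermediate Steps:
T = 289 (T = (-17)² = 289)
z = -153748 (z = 289*(-376 - 156) = 289*(-532) = -153748)
z - 4626940 = -153748 - 4626940 = -4780688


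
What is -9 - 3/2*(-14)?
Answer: 12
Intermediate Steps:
-9 - 3/2*(-14) = -9 + 21 = 12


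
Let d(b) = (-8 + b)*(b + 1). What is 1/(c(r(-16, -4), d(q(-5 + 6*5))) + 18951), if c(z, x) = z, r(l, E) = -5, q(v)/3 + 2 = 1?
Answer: 1/18946 ≈ 5.2782e-5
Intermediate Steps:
q(v) = -3 (q(v) = -6 + 3*1 = -6 + 3 = -3)
d(b) = (1 + b)*(-8 + b) (d(b) = (-8 + b)*(1 + b) = (1 + b)*(-8 + b))
1/(c(r(-16, -4), d(q(-5 + 6*5))) + 18951) = 1/(-5 + 18951) = 1/18946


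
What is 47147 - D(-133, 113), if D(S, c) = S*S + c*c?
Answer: 16689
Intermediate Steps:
D(S, c) = S² + c²
47147 - D(-133, 113) = 47147 - ((-133)² + 113²) = 47147 - (17689 + 12769) = 47147 - 1*30458 = 47147 - 30458 = 16689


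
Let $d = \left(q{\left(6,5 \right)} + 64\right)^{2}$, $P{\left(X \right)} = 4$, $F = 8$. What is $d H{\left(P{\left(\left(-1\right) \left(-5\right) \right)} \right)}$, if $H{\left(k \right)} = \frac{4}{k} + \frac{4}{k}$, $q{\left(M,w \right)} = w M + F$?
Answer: $20808$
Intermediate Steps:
$q{\left(M,w \right)} = 8 + M w$ ($q{\left(M,w \right)} = w M + 8 = M w + 8 = 8 + M w$)
$H{\left(k \right)} = \frac{8}{k}$
$d = 10404$ ($d = \left(\left(8 + 6 \cdot 5\right) + 64\right)^{2} = \left(\left(8 + 30\right) + 64\right)^{2} = \left(38 + 64\right)^{2} = 102^{2} = 10404$)
$d H{\left(P{\left(\left(-1\right) \left(-5\right) \right)} \right)} = 10404 \cdot \frac{8}{4} = 10404 \cdot 8 \cdot \frac{1}{4} = 10404 \cdot 2 = 20808$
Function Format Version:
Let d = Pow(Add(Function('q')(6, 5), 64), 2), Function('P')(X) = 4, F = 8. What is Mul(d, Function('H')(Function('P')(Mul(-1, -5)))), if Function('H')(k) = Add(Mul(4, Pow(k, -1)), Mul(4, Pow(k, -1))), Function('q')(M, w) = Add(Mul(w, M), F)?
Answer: 20808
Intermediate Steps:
Function('q')(M, w) = Add(8, Mul(M, w)) (Function('q')(M, w) = Add(Mul(w, M), 8) = Add(Mul(M, w), 8) = Add(8, Mul(M, w)))
Function('H')(k) = Mul(8, Pow(k, -1))
d = 10404 (d = Pow(Add(Add(8, Mul(6, 5)), 64), 2) = Pow(Add(Add(8, 30), 64), 2) = Pow(Add(38, 64), 2) = Pow(102, 2) = 10404)
Mul(d, Function('H')(Function('P')(Mul(-1, -5)))) = Mul(10404, Mul(8, Pow(4, -1))) = Mul(10404, Mul(8, Rational(1, 4))) = Mul(10404, 2) = 20808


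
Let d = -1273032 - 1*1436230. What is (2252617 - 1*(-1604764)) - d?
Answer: 6566643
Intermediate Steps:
d = -2709262 (d = -1273032 - 1436230 = -2709262)
(2252617 - 1*(-1604764)) - d = (2252617 - 1*(-1604764)) - 1*(-2709262) = (2252617 + 1604764) + 2709262 = 3857381 + 2709262 = 6566643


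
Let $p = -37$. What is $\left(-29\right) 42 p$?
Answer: $45066$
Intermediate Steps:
$\left(-29\right) 42 p = \left(-29\right) 42 \left(-37\right) = \left(-1218\right) \left(-37\right) = 45066$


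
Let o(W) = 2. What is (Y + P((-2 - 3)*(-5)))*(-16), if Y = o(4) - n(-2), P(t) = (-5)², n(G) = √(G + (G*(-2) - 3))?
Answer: -432 + 16*I ≈ -432.0 + 16.0*I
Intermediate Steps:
n(G) = √(-3 - G) (n(G) = √(G + (-2*G - 3)) = √(G + (-3 - 2*G)) = √(-3 - G))
P(t) = 25
Y = 2 - I (Y = 2 - √(-3 - 1*(-2)) = 2 - √(-3 + 2) = 2 - √(-1) = 2 - I ≈ 2.0 - 1.0*I)
(Y + P((-2 - 3)*(-5)))*(-16) = ((2 - I) + 25)*(-16) = (27 - I)*(-16) = -432 + 16*I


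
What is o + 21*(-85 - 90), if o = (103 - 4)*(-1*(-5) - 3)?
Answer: -3477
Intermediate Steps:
o = 198 (o = 99*(5 - 3) = 99*2 = 198)
o + 21*(-85 - 90) = 198 + 21*(-85 - 90) = 198 + 21*(-175) = 198 - 3675 = -3477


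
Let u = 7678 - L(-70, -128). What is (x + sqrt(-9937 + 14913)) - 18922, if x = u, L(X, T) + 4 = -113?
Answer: -11127 + 4*sqrt(311) ≈ -11056.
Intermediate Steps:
L(X, T) = -117 (L(X, T) = -4 - 113 = -117)
u = 7795 (u = 7678 - 1*(-117) = 7678 + 117 = 7795)
x = 7795
(x + sqrt(-9937 + 14913)) - 18922 = (7795 + sqrt(-9937 + 14913)) - 18922 = (7795 + sqrt(4976)) - 18922 = (7795 + 4*sqrt(311)) - 18922 = -11127 + 4*sqrt(311)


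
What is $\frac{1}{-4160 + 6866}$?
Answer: $\frac{1}{2706} \approx 0.00036955$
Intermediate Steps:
$\frac{1}{-4160 + 6866} = \frac{1}{2706}$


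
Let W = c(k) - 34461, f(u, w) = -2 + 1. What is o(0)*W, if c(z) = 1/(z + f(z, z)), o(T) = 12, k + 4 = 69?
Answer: -6616509/16 ≈ -4.1353e+5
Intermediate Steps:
f(u, w) = -1
k = 65 (k = -4 + 69 = 65)
c(z) = 1/(-1 + z) (c(z) = 1/(z - 1) = 1/(-1 + z))
W = -2205503/64 (W = 1/(-1 + 65) - 34461 = 1/64 - 34461 = -2205503/64 ≈ -34461.)
o(0)*W = 12*(-2205503/64) = -6616509/16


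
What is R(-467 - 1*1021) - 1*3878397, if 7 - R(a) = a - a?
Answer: -3878390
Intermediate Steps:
R(a) = 7 (R(a) = 7 - (a - a) = 7 - 1*0 = 7 + 0 = 7)
R(-467 - 1*1021) - 1*3878397 = 7 - 1*3878397 = 7 - 3878397 = -3878390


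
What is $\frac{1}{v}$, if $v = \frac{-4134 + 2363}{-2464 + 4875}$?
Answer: $- \frac{2411}{1771} \approx -1.3614$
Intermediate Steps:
$v = - \frac{1771}{2411} \approx -0.73455$
$\frac{1}{v} = \frac{1}{- \frac{1771}{2411}} = - \frac{2411}{1771}$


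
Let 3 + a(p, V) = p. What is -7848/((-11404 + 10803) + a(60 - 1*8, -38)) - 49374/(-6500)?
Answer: 125427/5750 ≈ 21.813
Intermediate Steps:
a(p, V) = -3 + p
-7848/((-11404 + 10803) + a(60 - 1*8, -38)) - 49374/(-6500) = -7848/((-11404 + 10803) + (-3 + (60 - 1*8))) - 49374/(-6500) = -7848/(-601 + (-3 + (60 - 8))) - 49374*(-1/6500) = -7848/(-601 + (-3 + 52)) + 1899/250 = -7848/(-601 + 49) + 1899/250 = -7848/(-552) + 1899/250 = -7848*(-1/552) + 1899/250 = 327/23 + 1899/250 = 125427/5750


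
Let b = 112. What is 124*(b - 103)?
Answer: 1116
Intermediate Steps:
124*(b - 103) = 124*(112 - 103) = 124*9 = 1116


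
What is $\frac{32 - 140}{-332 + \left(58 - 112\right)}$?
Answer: $\frac{54}{193} \approx 0.27979$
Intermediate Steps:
$\frac{32 - 140}{-332 + \left(58 - 112\right)} = - \frac{108}{-332 - 54} = - \frac{108}{-386} = \left(-108\right) \left(- \frac{1}{386}\right) = \frac{54}{193}$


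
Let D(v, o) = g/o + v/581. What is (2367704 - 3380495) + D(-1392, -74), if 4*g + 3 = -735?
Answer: -87087864135/85988 ≈ -1.0128e+6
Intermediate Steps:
g = -369/2 (g = -¾ + (¼)*(-735) = -¾ - 735/4 = -369/2 ≈ -184.50)
D(v, o) = -369/(2*o) + v/581
(2367704 - 3380495) + D(-1392, -74) = (2367704 - 3380495) + (-369/2/(-74) + (1/581)*(-1392)) = -1012791 + (-369/2*(-1/74) - 1392/581) = -1012791 + (369/148 - 1392/581) = -1012791 + 8373/85988 = -87087864135/85988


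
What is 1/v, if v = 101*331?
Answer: 1/33431 ≈ 2.9912e-5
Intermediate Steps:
v = 33431
1/v = 1/33431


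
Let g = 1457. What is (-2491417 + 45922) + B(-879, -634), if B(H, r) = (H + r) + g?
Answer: -2445551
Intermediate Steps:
B(H, r) = 1457 + H + r (B(H, r) = (H + r) + 1457 = 1457 + H + r)
(-2491417 + 45922) + B(-879, -634) = (-2491417 + 45922) + (1457 - 879 - 634) = -2445495 - 56 = -2445551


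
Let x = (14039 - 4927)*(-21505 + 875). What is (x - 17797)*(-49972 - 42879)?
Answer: 17455835445807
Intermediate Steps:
x = -187980560 (x = 9112*(-20630) = -187980560)
(x - 17797)*(-49972 - 42879) = (-187980560 - 17797)*(-49972 - 42879) = -187998357*(-92851) = 17455835445807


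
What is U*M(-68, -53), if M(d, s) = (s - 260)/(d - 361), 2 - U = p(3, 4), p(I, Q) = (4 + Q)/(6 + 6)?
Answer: 1252/1287 ≈ 0.97281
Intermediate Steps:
p(I, Q) = ⅓ + Q/12 (p(I, Q) = (4 + Q)/12 = (4 + Q)*(1/12) = ⅓ + Q/12)
U = 4/3 (U = 2 - (⅓ + (1/12)*4) = 2 - (⅓ + ⅓) = 2 - 1*⅔ = 2 - ⅔ = 4/3 ≈ 1.3333)
M(d, s) = (-260 + s)/(-361 + d)
U*M(-68, -53) = 4*((-260 - 53)/(-361 - 68))/3 = 4*(-313/(-429))/3 = 4*(-1/429*(-313))/3 = (4/3)*(313/429) = 1252/1287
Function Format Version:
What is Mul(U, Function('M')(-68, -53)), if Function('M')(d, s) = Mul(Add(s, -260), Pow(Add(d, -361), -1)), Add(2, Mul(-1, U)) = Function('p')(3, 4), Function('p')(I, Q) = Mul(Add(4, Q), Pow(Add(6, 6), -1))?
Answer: Rational(1252, 1287) ≈ 0.97281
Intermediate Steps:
Function('p')(I, Q) = Add(Rational(1, 3), Mul(Rational(1, 12), Q)) (Function('p')(I, Q) = Mul(Add(4, Q), Pow(12, -1)) = Mul(Add(4, Q), Rational(1, 12)) = Add(Rational(1, 3), Mul(Rational(1, 12), Q)))
U = Rational(4, 3) (U = Add(2, Mul(-1, Add(Rational(1, 3), Mul(Rational(1, 12), 4)))) = Add(2, Mul(-1, Add(Rational(1, 3), Rational(1, 3)))) = Add(2, Mul(-1, Rational(2, 3))) = Add(2, Rational(-2, 3)) = Rational(4, 3) ≈ 1.3333)
Function('M')(d, s) = Mul(Pow(Add(-361, d), -1), Add(-260, s)) (Function('M')(d, s) = Mul(Add(-260, s), Pow(Add(-361, d), -1)) = Mul(Pow(Add(-361, d), -1), Add(-260, s)))
Mul(U, Function('M')(-68, -53)) = Mul(Rational(4, 3), Mul(Pow(Add(-361, -68), -1), Add(-260, -53))) = Mul(Rational(4, 3), Mul(Pow(-429, -1), -313)) = Mul(Rational(4, 3), Mul(Rational(-1, 429), -313)) = Mul(Rational(4, 3), Rational(313, 429)) = Rational(1252, 1287)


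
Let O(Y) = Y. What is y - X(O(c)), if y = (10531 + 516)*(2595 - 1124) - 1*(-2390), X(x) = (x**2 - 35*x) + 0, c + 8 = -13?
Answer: 16251351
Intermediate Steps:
c = -21 (c = -8 - 13 = -21)
X(x) = x**2 - 35*x
y = 16252527 (y = 11047*1471 + 2390 = 16250137 + 2390 = 16252527)
y - X(O(c)) = 16252527 - (-21)*(-35 - 21) = 16252527 - (-21)*(-56) = 16252527 - 1*1176 = 16252527 - 1176 = 16251351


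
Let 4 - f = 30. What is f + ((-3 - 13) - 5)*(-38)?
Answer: 772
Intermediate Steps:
f = -26 (f = 4 - 1*30 = 4 - 30 = -26)
f + ((-3 - 13) - 5)*(-38) = -26 + ((-3 - 13) - 5)*(-38) = -26 + (-16 - 5)*(-38) = -26 - 21*(-38) = -26 + 798 = 772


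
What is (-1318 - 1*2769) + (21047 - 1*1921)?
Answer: 15039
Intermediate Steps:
(-1318 - 1*2769) + (21047 - 1*1921) = (-1318 - 2769) + (21047 - 1921) = -4087 + 19126 = 15039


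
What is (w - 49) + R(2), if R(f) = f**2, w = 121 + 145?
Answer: 221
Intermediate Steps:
w = 266
(w - 49) + R(2) = (266 - 49) + 2**2 = 217 + 4 = 221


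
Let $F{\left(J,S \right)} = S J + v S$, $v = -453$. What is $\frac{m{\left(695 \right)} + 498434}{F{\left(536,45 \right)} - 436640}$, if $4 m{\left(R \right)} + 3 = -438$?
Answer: $- \frac{398659}{346324} \approx -1.1511$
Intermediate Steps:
$m{\left(R \right)} = - \frac{441}{4}$ ($m{\left(R \right)} = - \frac{3}{4} + \frac{1}{4} \left(-438\right) = - \frac{3}{4} - \frac{219}{2} = - \frac{441}{4}$)
$F{\left(J,S \right)} = - 453 S + J S$ ($F{\left(J,S \right)} = S J - 453 S = J S - 453 S = - 453 S + J S$)
$\frac{m{\left(695 \right)} + 498434}{F{\left(536,45 \right)} - 436640} = \frac{- \frac{441}{4} + 498434}{45 \left(-453 + 536\right) - 436640} = \frac{1993295}{4 \left(45 \cdot 83 - 436640\right)} = \frac{1993295}{4 \left(3735 - 436640\right)} = \frac{1993295}{4 \left(-432905\right)} = \frac{1993295}{4} \left(- \frac{1}{432905}\right) = - \frac{398659}{346324}$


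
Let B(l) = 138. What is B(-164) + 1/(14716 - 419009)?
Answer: 55792433/404293 ≈ 138.00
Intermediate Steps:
B(-164) + 1/(14716 - 419009) = 138 + 1/(14716 - 419009) = 138 + 1/(-404293) = 138 - 1/404293 = 55792433/404293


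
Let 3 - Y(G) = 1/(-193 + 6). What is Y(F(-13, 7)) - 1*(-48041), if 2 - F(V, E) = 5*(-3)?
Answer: 8984229/187 ≈ 48044.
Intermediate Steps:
F(V, E) = 17 (F(V, E) = 2 - 5*(-3) = 2 - 1*(-15) = 2 + 15 = 17)
Y(G) = 562/187 (Y(G) = 3 - 1/(-193 + 6) = 3 - 1/(-187) = 3 - 1*(-1/187) = 3 + 1/187 = 562/187)
Y(F(-13, 7)) - 1*(-48041) = 562/187 - 1*(-48041) = 562/187 + 48041 = 8984229/187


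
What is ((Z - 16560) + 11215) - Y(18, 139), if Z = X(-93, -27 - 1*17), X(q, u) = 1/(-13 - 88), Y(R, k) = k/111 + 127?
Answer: -61360742/11211 ≈ -5473.3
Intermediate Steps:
Y(R, k) = 127 + k/111 (Y(R, k) = k/111 + 127 = 127 + k/111)
X(q, u) = -1/101 (X(q, u) = 1/(-101) = -1/101)
Z = -1/101 ≈ -0.0099010
((Z - 16560) + 11215) - Y(18, 139) = ((-1/101 - 16560) + 11215) - (127 + (1/111)*139) = (-1672561/101 + 11215) - (127 + 139/111) = -539846/101 - 1*14236/111 = -539846/101 - 14236/111 = -61360742/11211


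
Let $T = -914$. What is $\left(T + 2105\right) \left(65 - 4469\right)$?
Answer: $-5245164$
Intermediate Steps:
$\left(T + 2105\right) \left(65 - 4469\right) = \left(-914 + 2105\right) \left(65 - 4469\right) = 1191 \left(-4404\right) = -5245164$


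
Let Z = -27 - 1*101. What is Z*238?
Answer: -30464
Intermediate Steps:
Z = -128 (Z = -27 - 101 = -128)
Z*238 = -128*238 = -30464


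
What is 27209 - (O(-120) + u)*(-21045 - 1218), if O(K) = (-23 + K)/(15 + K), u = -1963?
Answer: -1527565897/35 ≈ -4.3645e+7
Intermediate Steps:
O(K) = (-23 + K)/(15 + K)
27209 - (O(-120) + u)*(-21045 - 1218) = 27209 - ((-23 - 120)/(15 - 120) - 1963)*(-21045 - 1218) = 27209 - (-143/(-105) - 1963)*(-22263) = 27209 - (-1/105*(-143) - 1963)*(-22263) = 27209 - (143/105 - 1963)*(-22263) = 27209 - (-205972)*(-22263)/105 = 27209 - 1*1528518212/35 = 27209 - 1528518212/35 = -1527565897/35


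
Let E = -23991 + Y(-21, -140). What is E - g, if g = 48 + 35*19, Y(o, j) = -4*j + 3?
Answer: -24141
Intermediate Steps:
Y(o, j) = 3 - 4*j
g = 713 (g = 48 + 665 = 713)
E = -23428 (E = -23991 + (3 - 4*(-140)) = -23991 + (3 + 560) = -23991 + 563 = -23428)
E - g = -23428 - 1*713 = -23428 - 713 = -24141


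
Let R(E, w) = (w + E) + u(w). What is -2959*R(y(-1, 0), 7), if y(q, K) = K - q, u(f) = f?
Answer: -44385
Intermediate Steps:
R(E, w) = E + 2*w (R(E, w) = (w + E) + w = (E + w) + w = E + 2*w)
-2959*R(y(-1, 0), 7) = -2959*((0 - 1*(-1)) + 2*7) = -2959*((0 + 1) + 14) = -2959*(1 + 14) = -2959*15 = -44385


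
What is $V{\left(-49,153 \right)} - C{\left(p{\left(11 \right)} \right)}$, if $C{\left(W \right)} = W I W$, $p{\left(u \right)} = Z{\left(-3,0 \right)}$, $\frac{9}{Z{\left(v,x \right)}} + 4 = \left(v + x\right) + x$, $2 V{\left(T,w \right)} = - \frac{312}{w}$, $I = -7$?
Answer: $\frac{3767}{357} \approx 10.552$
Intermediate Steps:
$V{\left(T,w \right)} = - \frac{156}{w}$ ($V{\left(T,w \right)} = \frac{\left(-312\right) \frac{1}{w}}{2} = - \frac{156}{w}$)
$Z{\left(v,x \right)} = \frac{9}{-4 + v + 2 x}$ ($Z{\left(v,x \right)} = \frac{9}{-4 + \left(\left(v + x\right) + x\right)} = \frac{9}{-4 + \left(v + 2 x\right)} = \frac{9}{-4 + v + 2 x}$)
$p{\left(u \right)} = - \frac{9}{7}$ ($p{\left(u \right)} = \frac{9}{-4 - 3 + 2 \cdot 0} = \frac{9}{-4 - 3 + 0} = \frac{9}{-7} = 9 \left(- \frac{1}{7}\right) = - \frac{9}{7}$)
$C{\left(W \right)} = - 7 W^{2}$ ($C{\left(W \right)} = W \left(-7\right) W = - 7 W W = - 7 W^{2}$)
$V{\left(-49,153 \right)} - C{\left(p{\left(11 \right)} \right)} = - \frac{156}{153} - - 7 \left(- \frac{9}{7}\right)^{2} = \left(-156\right) \frac{1}{153} - \left(-7\right) \frac{81}{49} = - \frac{52}{51} - - \frac{81}{7} = - \frac{52}{51} + \frac{81}{7} = \frac{3767}{357}$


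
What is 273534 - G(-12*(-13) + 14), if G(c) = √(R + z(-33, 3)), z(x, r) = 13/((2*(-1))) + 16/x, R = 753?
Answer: 273534 - √3249642/66 ≈ 2.7351e+5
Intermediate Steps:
z(x, r) = -13/2 + 16/x (z(x, r) = 13/(-2) + 16/x = 13*(-½) + 16/x = -13/2 + 16/x)
G(c) = √3249642/66 (G(c) = √(753 + (-13/2 + 16/(-33))) = √(753 + (-13/2 + 16*(-1/33))) = √(753 + (-13/2 - 16/33)) = √(753 - 461/66) = √(49237/66) = √3249642/66)
273534 - G(-12*(-13) + 14) = 273534 - √3249642/66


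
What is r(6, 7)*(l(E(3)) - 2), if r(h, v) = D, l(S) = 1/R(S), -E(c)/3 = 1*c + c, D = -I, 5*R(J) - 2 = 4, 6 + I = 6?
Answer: 0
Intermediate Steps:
I = 0 (I = -6 + 6 = 0)
R(J) = 6/5 (R(J) = 2/5 + (1/5)*4 = 2/5 + 4/5 = 6/5)
D = 0 (D = -1*0 = 0)
E(c) = -6*c (E(c) = -3*(1*c + c) = -3*(c + c) = -6*c)
l(S) = 5/6 (l(S) = 1/(6/5) = 5/6)
r(h, v) = 0
r(6, 7)*(l(E(3)) - 2) = 0*(5/6 - 2) = 0*(-7/6) = 0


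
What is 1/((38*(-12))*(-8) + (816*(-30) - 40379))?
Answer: -1/61211 ≈ -1.6337e-5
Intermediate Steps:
1/((38*(-12))*(-8) + (816*(-30) - 40379)) = 1/(-456*(-8) + (-24480 - 40379)) = 1/(3648 - 64859) = 1/(-61211) = -1/61211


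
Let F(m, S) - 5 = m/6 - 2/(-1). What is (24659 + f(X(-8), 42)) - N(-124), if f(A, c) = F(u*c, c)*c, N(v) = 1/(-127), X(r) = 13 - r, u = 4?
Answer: 3318384/127 ≈ 26129.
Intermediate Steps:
N(v) = -1/127
F(m, S) = 7 + m/6 (F(m, S) = 5 + (m/6 - 2/(-1)) = 5 + (m*(⅙) - 2*(-1)) = 5 + (m/6 + 2) = 5 + (2 + m/6) = 7 + m/6)
f(A, c) = c*(7 + 2*c/3) (f(A, c) = (7 + (4*c)/6)*c = (7 + 2*c/3)*c = c*(7 + 2*c/3))
(24659 + f(X(-8), 42)) - N(-124) = (24659 + (⅓)*42*(21 + 2*42)) - 1*(-1/127) = (24659 + (⅓)*42*(21 + 84)) + 1/127 = (24659 + (⅓)*42*105) + 1/127 = (24659 + 1470) + 1/127 = 26129 + 1/127 = 3318384/127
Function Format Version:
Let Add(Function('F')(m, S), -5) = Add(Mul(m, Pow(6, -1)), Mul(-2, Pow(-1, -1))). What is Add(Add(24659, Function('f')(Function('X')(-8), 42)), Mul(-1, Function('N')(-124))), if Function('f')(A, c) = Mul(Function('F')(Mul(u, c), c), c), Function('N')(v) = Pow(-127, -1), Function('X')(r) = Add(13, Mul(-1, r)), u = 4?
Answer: Rational(3318384, 127) ≈ 26129.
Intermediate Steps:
Function('N')(v) = Rational(-1, 127)
Function('F')(m, S) = Add(7, Mul(Rational(1, 6), m)) (Function('F')(m, S) = Add(5, Add(Mul(m, Pow(6, -1)), Mul(-2, Pow(-1, -1)))) = Add(5, Add(Mul(m, Rational(1, 6)), Mul(-2, -1))) = Add(5, Add(Mul(Rational(1, 6), m), 2)) = Add(5, Add(2, Mul(Rational(1, 6), m))) = Add(7, Mul(Rational(1, 6), m)))
Function('f')(A, c) = Mul(c, Add(7, Mul(Rational(2, 3), c))) (Function('f')(A, c) = Mul(Add(7, Mul(Rational(1, 6), Mul(4, c))), c) = Mul(Add(7, Mul(Rational(2, 3), c)), c) = Mul(c, Add(7, Mul(Rational(2, 3), c))))
Add(Add(24659, Function('f')(Function('X')(-8), 42)), Mul(-1, Function('N')(-124))) = Add(Add(24659, Mul(Rational(1, 3), 42, Add(21, Mul(2, 42)))), Mul(-1, Rational(-1, 127))) = Add(Add(24659, Mul(Rational(1, 3), 42, Add(21, 84))), Rational(1, 127)) = Add(Add(24659, Mul(Rational(1, 3), 42, 105)), Rational(1, 127)) = Add(Add(24659, 1470), Rational(1, 127)) = Add(26129, Rational(1, 127)) = Rational(3318384, 127)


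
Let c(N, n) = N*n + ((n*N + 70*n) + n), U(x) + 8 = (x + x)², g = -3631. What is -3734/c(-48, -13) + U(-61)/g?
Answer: -18392854/1180075 ≈ -15.586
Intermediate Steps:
U(x) = -8 + 4*x² (U(x) = -8 + (x + x)² = -8 + (2*x)² = -8 + 4*x²)
c(N, n) = 71*n + 2*N*n (c(N, n) = N*n + ((N*n + 70*n) + n) = N*n + ((70*n + N*n) + n) = N*n + (71*n + N*n) = 71*n + 2*N*n)
-3734/c(-48, -13) + U(-61)/g = -3734*(-1/(13*(71 + 2*(-48)))) + (-8 + 4*(-61)²)/(-3631) = -3734*(-1/(13*(71 - 96))) + (-8 + 4*3721)*(-1/3631) = -3734/((-13*(-25))) + (-8 + 14884)*(-1/3631) = -3734/325 + 14876*(-1/3631) = -3734*1/325 - 14876/3631 = -3734/325 - 14876/3631 = -18392854/1180075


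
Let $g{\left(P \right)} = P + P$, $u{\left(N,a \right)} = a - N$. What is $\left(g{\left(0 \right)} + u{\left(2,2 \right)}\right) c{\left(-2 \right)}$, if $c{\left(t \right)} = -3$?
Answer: $0$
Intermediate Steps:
$g{\left(P \right)} = 2 P$
$\left(g{\left(0 \right)} + u{\left(2,2 \right)}\right) c{\left(-2 \right)} = \left(2 \cdot 0 + \left(2 - 2\right)\right) \left(-3\right) = \left(0 + \left(2 - 2\right)\right) \left(-3\right) = \left(0 + 0\right) \left(-3\right) = 0 \left(-3\right) = 0$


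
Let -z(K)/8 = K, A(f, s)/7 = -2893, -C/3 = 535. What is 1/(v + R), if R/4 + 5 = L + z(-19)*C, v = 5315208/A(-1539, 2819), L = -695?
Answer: -20251/19823753848 ≈ -1.0216e-6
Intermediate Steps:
C = -1605 (C = -3*535 = -1605)
A(f, s) = -20251 (A(f, s) = 7*(-2893) = -20251)
z(K) = -8*K
v = -5315208/20251 (v = 5315208/(-20251) = 5315208*(-1/20251) = -5315208/20251 ≈ -262.47)
R = -978640 (R = -20 + 4*(-695 - 8*(-19)*(-1605)) = -20 + 4*(-695 + 152*(-1605)) = -20 + 4*(-695 - 243960) = -20 + 4*(-244655) = -20 - 978620 = -978640)
1/(v + R) = 1/(-5315208/20251 - 978640) = 1/(-19823753848/20251) = -20251/19823753848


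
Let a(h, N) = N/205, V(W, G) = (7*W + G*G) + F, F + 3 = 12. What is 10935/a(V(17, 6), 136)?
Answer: 2241675/136 ≈ 16483.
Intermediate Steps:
F = 9 (F = -3 + 12 = 9)
V(W, G) = 9 + G² + 7*W (V(W, G) = (7*W + G*G) + 9 = (7*W + G²) + 9 = (G² + 7*W) + 9 = 9 + G² + 7*W)
a(h, N) = N/205 (a(h, N) = N*(1/205) = N/205)
10935/a(V(17, 6), 136) = 10935/(((1/205)*136)) = 10935/(136/205) = 10935*(205/136) = 2241675/136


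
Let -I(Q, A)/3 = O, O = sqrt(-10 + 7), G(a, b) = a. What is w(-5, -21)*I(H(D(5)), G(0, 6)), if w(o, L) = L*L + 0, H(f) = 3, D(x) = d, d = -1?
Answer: -1323*I*sqrt(3) ≈ -2291.5*I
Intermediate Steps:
D(x) = -1
w(o, L) = L**2 (w(o, L) = L**2 + 0 = L**2)
O = I*sqrt(3) (O = sqrt(-3) = I*sqrt(3) ≈ 1.732*I)
I(Q, A) = -3*I*sqrt(3)
w(-5, -21)*I(H(D(5)), G(0, 6)) = (-21)**2*(-3*I*sqrt(3)) = 441*(-3*I*sqrt(3)) = -1323*I*sqrt(3)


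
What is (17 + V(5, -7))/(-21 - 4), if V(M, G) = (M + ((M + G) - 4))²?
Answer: -18/25 ≈ -0.72000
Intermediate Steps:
V(M, G) = (-4 + G + 2*M)² (V(M, G) = (M + ((G + M) - 4))² = (M + (-4 + G + M))² = (-4 + G + 2*M)²)
(17 + V(5, -7))/(-21 - 4) = (17 + (-4 - 7 + 2*5)²)/(-21 - 4) = (17 + (-4 - 7 + 10)²)/(-25) = (17 + (-1)²)*(-1/25) = (17 + 1)*(-1/25) = 18*(-1/25) = -18/25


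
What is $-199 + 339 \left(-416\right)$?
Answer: $-141223$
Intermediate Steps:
$-199 + 339 \left(-416\right) = -199 - 141024 = -141223$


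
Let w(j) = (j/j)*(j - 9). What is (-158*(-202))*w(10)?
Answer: 31916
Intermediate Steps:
w(j) = -9 + j (w(j) = 1*(-9 + j) = -9 + j)
(-158*(-202))*w(10) = (-158*(-202))*(-9 + 10) = 31916*1 = 31916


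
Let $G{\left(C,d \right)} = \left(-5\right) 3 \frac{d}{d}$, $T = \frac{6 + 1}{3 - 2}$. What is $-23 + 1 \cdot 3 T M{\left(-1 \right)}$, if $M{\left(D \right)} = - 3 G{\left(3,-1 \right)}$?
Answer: $922$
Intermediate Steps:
$T = 7$ ($T = \frac{7}{1} = 7 \cdot 1 = 7$)
$G{\left(C,d \right)} = -15$ ($G{\left(C,d \right)} = \left(-15\right) 1 = -15$)
$M{\left(D \right)} = 45$ ($M{\left(D \right)} = \left(-3\right) \left(-15\right) = 45$)
$-23 + 1 \cdot 3 T M{\left(-1 \right)} = -23 + 1 \cdot 3 \cdot 7 \cdot 45 = -23 + 3 \cdot 7 \cdot 45 = -23 + 21 \cdot 45 = -23 + 945 = 922$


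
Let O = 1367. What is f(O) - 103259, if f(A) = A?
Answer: -101892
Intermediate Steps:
f(O) - 103259 = 1367 - 103259 = -101892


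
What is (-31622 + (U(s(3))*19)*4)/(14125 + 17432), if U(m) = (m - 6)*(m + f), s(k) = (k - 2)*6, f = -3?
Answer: -31622/31557 ≈ -1.0021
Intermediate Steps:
s(k) = -12 + 6*k (s(k) = (-2 + k)*6 = -12 + 6*k)
U(m) = (-6 + m)*(-3 + m) (U(m) = (m - 6)*(m - 3) = (-6 + m)*(-3 + m))
(-31622 + (U(s(3))*19)*4)/(14125 + 17432) = (-31622 + ((18 + (-12 + 6*3)**2 - 9*(-12 + 6*3))*19)*4)/(14125 + 17432) = (-31622 + ((18 + (-12 + 18)**2 - 9*(-12 + 18))*19)*4)/31557 = (-31622 + ((18 + 6**2 - 9*6)*19)*4)*(1/31557) = (-31622 + ((18 + 36 - 54)*19)*4)*(1/31557) = (-31622 + (0*19)*4)*(1/31557) = (-31622 + 0*4)*(1/31557) = (-31622 + 0)*(1/31557) = -31622*1/31557 = -31622/31557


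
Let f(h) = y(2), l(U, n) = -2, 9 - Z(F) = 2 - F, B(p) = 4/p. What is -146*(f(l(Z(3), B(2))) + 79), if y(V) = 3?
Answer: -11972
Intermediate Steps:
Z(F) = 7 + F (Z(F) = 9 - (2 - F) = 9 + (-2 + F) = 7 + F)
f(h) = 3
-146*(f(l(Z(3), B(2))) + 79) = -146*(3 + 79) = -146*82 = -11972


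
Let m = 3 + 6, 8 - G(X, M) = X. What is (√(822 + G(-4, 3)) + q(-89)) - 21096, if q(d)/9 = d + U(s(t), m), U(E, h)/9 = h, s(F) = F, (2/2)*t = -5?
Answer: -21168 + √834 ≈ -21139.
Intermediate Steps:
t = -5
G(X, M) = 8 - X
m = 9
U(E, h) = 9*h
q(d) = 729 + 9*d (q(d) = 9*(d + 9*9) = 9*(d + 81) = 9*(81 + d) = 729 + 9*d)
(√(822 + G(-4, 3)) + q(-89)) - 21096 = (√(822 + (8 - 1*(-4))) + (729 + 9*(-89))) - 21096 = (√(822 + (8 + 4)) + (729 - 801)) - 21096 = (√(822 + 12) - 72) - 21096 = (√834 - 72) - 21096 = (-72 + √834) - 21096 = -21168 + √834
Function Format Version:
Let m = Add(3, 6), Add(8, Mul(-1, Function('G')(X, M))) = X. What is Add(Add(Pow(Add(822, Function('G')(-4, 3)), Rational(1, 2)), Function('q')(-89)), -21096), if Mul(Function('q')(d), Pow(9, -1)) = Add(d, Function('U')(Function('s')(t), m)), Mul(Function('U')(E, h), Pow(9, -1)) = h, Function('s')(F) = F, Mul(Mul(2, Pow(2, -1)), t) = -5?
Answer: Add(-21168, Pow(834, Rational(1, 2))) ≈ -21139.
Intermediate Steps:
t = -5
Function('G')(X, M) = Add(8, Mul(-1, X))
m = 9
Function('U')(E, h) = Mul(9, h)
Function('q')(d) = Add(729, Mul(9, d)) (Function('q')(d) = Mul(9, Add(d, Mul(9, 9))) = Mul(9, Add(d, 81)) = Mul(9, Add(81, d)) = Add(729, Mul(9, d)))
Add(Add(Pow(Add(822, Function('G')(-4, 3)), Rational(1, 2)), Function('q')(-89)), -21096) = Add(Add(Pow(Add(822, Add(8, Mul(-1, -4))), Rational(1, 2)), Add(729, Mul(9, -89))), -21096) = Add(Add(Pow(Add(822, Add(8, 4)), Rational(1, 2)), Add(729, -801)), -21096) = Add(Add(Pow(Add(822, 12), Rational(1, 2)), -72), -21096) = Add(Add(Pow(834, Rational(1, 2)), -72), -21096) = Add(Add(-72, Pow(834, Rational(1, 2))), -21096) = Add(-21168, Pow(834, Rational(1, 2)))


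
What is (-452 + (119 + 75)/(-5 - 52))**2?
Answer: 673817764/3249 ≈ 2.0739e+5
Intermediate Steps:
(-452 + (119 + 75)/(-5 - 52))**2 = (-452 + 194/(-57))**2 = (-452 + 194*(-1/57))**2 = (-452 - 194/57)**2 = (-25958/57)**2 = 673817764/3249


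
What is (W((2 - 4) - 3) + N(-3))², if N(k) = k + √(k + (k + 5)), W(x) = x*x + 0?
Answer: (22 + I)² ≈ 483.0 + 44.0*I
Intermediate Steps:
W(x) = x² (W(x) = x² + 0 = x²)
N(k) = k + √(5 + 2*k) (N(k) = k + √(k + (5 + k)) = k + √(5 + 2*k))
(W((2 - 4) - 3) + N(-3))² = (((2 - 4) - 3)² + (-3 + √(5 + 2*(-3))))² = ((-2 - 3)² + (-3 + √(5 - 6)))² = ((-5)² + (-3 + √(-1)))² = (25 + (-3 + I))² = (22 + I)²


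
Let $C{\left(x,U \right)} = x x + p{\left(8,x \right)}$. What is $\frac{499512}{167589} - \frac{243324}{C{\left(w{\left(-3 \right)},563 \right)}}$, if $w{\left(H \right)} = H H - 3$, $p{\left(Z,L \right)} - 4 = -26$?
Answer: $- \frac{6795238778}{391041} \approx -17377.0$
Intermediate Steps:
$p{\left(Z,L \right)} = -22$ ($p{\left(Z,L \right)} = 4 - 26 = -22$)
$w{\left(H \right)} = -3 + H^{2}$ ($w{\left(H \right)} = H^{2} - 3 = -3 + H^{2}$)
$C{\left(x,U \right)} = -22 + x^{2}$ ($C{\left(x,U \right)} = x x - 22 = x^{2} - 22 = -22 + x^{2}$)
$\frac{499512}{167589} - \frac{243324}{C{\left(w{\left(-3 \right)},563 \right)}} = \frac{499512}{167589} - \frac{243324}{-22 + \left(-3 + \left(-3\right)^{2}\right)^{2}} = 499512 \cdot \frac{1}{167589} - \frac{243324}{-22 + \left(-3 + 9\right)^{2}} = \frac{166504}{55863} - \frac{243324}{-22 + 6^{2}} = \frac{166504}{55863} - \frac{243324}{-22 + 36} = \frac{166504}{55863} - \frac{243324}{14} = \frac{166504}{55863} - \frac{121662}{7} = - \frac{6795238778}{391041}$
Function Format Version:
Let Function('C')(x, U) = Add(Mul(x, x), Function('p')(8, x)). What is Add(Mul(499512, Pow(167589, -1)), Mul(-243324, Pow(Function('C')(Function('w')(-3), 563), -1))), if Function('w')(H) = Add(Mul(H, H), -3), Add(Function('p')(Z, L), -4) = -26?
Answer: Rational(-6795238778, 391041) ≈ -17377.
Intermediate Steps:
Function('p')(Z, L) = -22 (Function('p')(Z, L) = Add(4, -26) = -22)
Function('w')(H) = Add(-3, Pow(H, 2)) (Function('w')(H) = Add(Pow(H, 2), -3) = Add(-3, Pow(H, 2)))
Function('C')(x, U) = Add(-22, Pow(x, 2)) (Function('C')(x, U) = Add(Mul(x, x), -22) = Add(Pow(x, 2), -22) = Add(-22, Pow(x, 2)))
Add(Mul(499512, Pow(167589, -1)), Mul(-243324, Pow(Function('C')(Function('w')(-3), 563), -1))) = Add(Mul(499512, Pow(167589, -1)), Mul(-243324, Pow(Add(-22, Pow(Add(-3, Pow(-3, 2)), 2)), -1))) = Add(Mul(499512, Rational(1, 167589)), Mul(-243324, Pow(Add(-22, Pow(Add(-3, 9), 2)), -1))) = Add(Rational(166504, 55863), Mul(-243324, Pow(Add(-22, Pow(6, 2)), -1))) = Add(Rational(166504, 55863), Mul(-243324, Pow(Add(-22, 36), -1))) = Add(Rational(166504, 55863), Mul(-243324, Pow(14, -1))) = Add(Rational(166504, 55863), Mul(-243324, Rational(1, 14))) = Add(Rational(166504, 55863), Rational(-121662, 7)) = Rational(-6795238778, 391041)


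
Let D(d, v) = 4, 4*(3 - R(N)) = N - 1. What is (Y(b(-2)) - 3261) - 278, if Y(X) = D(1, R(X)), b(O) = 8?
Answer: -3535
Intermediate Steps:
R(N) = 13/4 - N/4 (R(N) = 3 - (N - 1)/4 = 3 - (-1 + N)/4 = 3 + (¼ - N/4) = 13/4 - N/4)
Y(X) = 4
(Y(b(-2)) - 3261) - 278 = (4 - 3261) - 278 = -3257 - 278 = -3535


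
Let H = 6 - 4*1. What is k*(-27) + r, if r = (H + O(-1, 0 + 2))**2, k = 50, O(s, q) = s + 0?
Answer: -1349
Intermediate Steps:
O(s, q) = s
H = 2 (H = 6 - 4 = 2)
r = 1 (r = (2 - 1)**2 = 1**2 = 1)
k*(-27) + r = 50*(-27) + 1 = -1350 + 1 = -1349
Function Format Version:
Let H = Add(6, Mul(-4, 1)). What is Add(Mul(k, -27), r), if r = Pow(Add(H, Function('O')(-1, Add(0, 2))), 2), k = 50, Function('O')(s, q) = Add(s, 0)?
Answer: -1349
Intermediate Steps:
Function('O')(s, q) = s
H = 2 (H = Add(6, -4) = 2)
r = 1 (r = Pow(Add(2, -1), 2) = Pow(1, 2) = 1)
Add(Mul(k, -27), r) = Add(Mul(50, -27), 1) = Add(-1350, 1) = -1349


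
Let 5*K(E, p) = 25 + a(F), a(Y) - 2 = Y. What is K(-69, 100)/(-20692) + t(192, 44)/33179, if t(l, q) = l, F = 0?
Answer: 18968487/3432699340 ≈ 0.0055258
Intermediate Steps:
a(Y) = 2 + Y
K(E, p) = 27/5 (K(E, p) = (25 + (2 + 0))/5 = (25 + 2)/5 = (1/5)*27 = 27/5)
K(-69, 100)/(-20692) + t(192, 44)/33179 = (27/5)/(-20692) + 192/33179 = (27/5)*(-1/20692) + 192*(1/33179) = -27/103460 + 192/33179 = 18968487/3432699340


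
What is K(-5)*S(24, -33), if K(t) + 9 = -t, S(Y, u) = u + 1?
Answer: 128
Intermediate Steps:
S(Y, u) = 1 + u
K(t) = -9 - t
K(-5)*S(24, -33) = (-9 - 1*(-5))*(1 - 33) = (-9 + 5)*(-32) = -4*(-32) = 128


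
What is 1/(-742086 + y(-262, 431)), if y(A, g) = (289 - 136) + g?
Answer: -1/741502 ≈ -1.3486e-6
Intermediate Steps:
y(A, g) = 153 + g
1/(-742086 + y(-262, 431)) = 1/(-742086 + (153 + 431)) = 1/(-742086 + 584) = 1/(-741502) = -1/741502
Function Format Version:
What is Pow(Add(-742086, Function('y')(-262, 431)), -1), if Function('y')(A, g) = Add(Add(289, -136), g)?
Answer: Rational(-1, 741502) ≈ -1.3486e-6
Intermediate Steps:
Function('y')(A, g) = Add(153, g)
Pow(Add(-742086, Function('y')(-262, 431)), -1) = Pow(Add(-742086, Add(153, 431)), -1) = Pow(Add(-742086, 584), -1) = Pow(-741502, -1) = Rational(-1, 741502)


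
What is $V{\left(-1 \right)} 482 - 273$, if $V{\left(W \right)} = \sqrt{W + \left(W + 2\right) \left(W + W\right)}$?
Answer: $-273 + 482 i \sqrt{3} \approx -273.0 + 834.85 i$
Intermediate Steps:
$V{\left(W \right)} = \sqrt{W + 2 W \left(2 + W\right)}$ ($V{\left(W \right)} = \sqrt{W + \left(2 + W\right) 2 W} = \sqrt{W + 2 W \left(2 + W\right)}$)
$V{\left(-1 \right)} 482 - 273 = \sqrt{- (5 + 2 \left(-1\right))} 482 - 273 = \sqrt{- (5 - 2)} 482 - 273 = \sqrt{\left(-1\right) 3} \cdot 482 - 273 = \sqrt{-3} \cdot 482 - 273 = i \sqrt{3} \cdot 482 - 273 = 482 i \sqrt{3} - 273 = -273 + 482 i \sqrt{3}$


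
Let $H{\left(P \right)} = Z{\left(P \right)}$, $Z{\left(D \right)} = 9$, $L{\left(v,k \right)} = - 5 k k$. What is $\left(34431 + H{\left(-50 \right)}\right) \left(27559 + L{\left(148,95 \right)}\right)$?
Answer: $-604973040$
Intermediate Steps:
$L{\left(v,k \right)} = - 5 k^{2}$
$H{\left(P \right)} = 9$
$\left(34431 + H{\left(-50 \right)}\right) \left(27559 + L{\left(148,95 \right)}\right) = \left(34431 + 9\right) \left(27559 - 5 \cdot 95^{2}\right) = 34440 \left(27559 - 45125\right) = 34440 \left(-17566\right) = -604973040$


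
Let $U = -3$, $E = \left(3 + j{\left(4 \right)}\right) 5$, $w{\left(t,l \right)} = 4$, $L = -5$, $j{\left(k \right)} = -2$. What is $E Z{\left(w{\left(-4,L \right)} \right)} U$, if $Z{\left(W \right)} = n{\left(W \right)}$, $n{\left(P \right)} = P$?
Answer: $-60$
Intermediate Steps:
$E = 5$ ($E = \left(3 - 2\right) 5 = 1 \cdot 5 = 5$)
$Z{\left(W \right)} = W$
$E Z{\left(w{\left(-4,L \right)} \right)} U = 5 \cdot 4 \left(-3\right) = 20 \left(-3\right) = -60$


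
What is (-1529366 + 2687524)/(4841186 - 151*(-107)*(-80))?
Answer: 579079/1774313 ≈ 0.32637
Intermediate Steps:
(-1529366 + 2687524)/(4841186 - 151*(-107)*(-80)) = 1158158/(4841186 + 16157*(-80)) = 1158158/(4841186 - 1292560) = 1158158/3548626 = 1158158*(1/3548626) = 579079/1774313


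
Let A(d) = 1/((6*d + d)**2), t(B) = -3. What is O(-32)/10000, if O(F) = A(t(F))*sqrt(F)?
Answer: I*sqrt(2)/1102500 ≈ 1.2827e-6*I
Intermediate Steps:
A(d) = 1/(49*d**2) (A(d) = 1/((7*d)**2) = 1/(49*d**2))
O(F) = sqrt(F)/441 (O(F) = ((1/49)/(-3)**2)*sqrt(F) = ((1/49)*(1/9))*sqrt(F) = sqrt(F)/441)
O(-32)/10000 = (sqrt(-32)/441)/10000 = ((4*I*sqrt(2))/441)*(1/10000) = (4*I*sqrt(2)/441)*(1/10000) = I*sqrt(2)/1102500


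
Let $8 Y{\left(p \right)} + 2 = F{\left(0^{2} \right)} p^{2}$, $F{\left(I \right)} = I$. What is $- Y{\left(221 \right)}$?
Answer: $\frac{1}{4} \approx 0.25$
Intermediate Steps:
$Y{\left(p \right)} = - \frac{1}{4}$ ($Y{\left(p \right)} = - \frac{1}{4} + \frac{0^{2} p^{2}}{8} = - \frac{1}{4} + \frac{0 p^{2}}{8} = - \frac{1}{4} + \frac{1}{8} \cdot 0 = - \frac{1}{4} + 0 = - \frac{1}{4}$)
$- Y{\left(221 \right)} = \left(-1\right) \left(- \frac{1}{4}\right) = \frac{1}{4}$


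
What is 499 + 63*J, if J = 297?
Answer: 19210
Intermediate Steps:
499 + 63*J = 499 + 63*297 = 499 + 18711 = 19210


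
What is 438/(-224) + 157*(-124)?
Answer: -2180635/112 ≈ -19470.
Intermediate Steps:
438/(-224) + 157*(-124) = 438*(-1/224) - 19468 = -219/112 - 19468 = -2180635/112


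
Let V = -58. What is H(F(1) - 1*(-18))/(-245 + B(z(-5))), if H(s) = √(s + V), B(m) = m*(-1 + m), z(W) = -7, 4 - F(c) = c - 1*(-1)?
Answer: -I*√38/189 ≈ -0.032616*I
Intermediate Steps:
F(c) = 3 - c (F(c) = 4 - (c - 1*(-1)) = 4 - (c + 1) = 4 - (1 + c) = 4 + (-1 - c) = 3 - c)
H(s) = √(-58 + s) (H(s) = √(s - 58) = √(-58 + s))
H(F(1) - 1*(-18))/(-245 + B(z(-5))) = √(-58 + ((3 - 1*1) - 1*(-18)))/(-245 - 7*(-1 - 7)) = √(-58 + ((3 - 1) + 18))/(-245 - 7*(-8)) = √(-58 + (2 + 18))/(-245 + 56) = √(-58 + 20)/(-189) = √(-38)*(-1/189) = (I*√38)*(-1/189) = -I*√38/189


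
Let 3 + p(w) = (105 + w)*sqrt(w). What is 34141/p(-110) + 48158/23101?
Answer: (240790*sqrt(110) + 788546767*I)/(23101*(-3*I + 5*sqrt(110))) ≈ -35.039 + 648.92*I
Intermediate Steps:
p(w) = -3 + sqrt(w)*(105 + w) (p(w) = -3 + (105 + w)*sqrt(w) = -3 + sqrt(w)*(105 + w))
34141/p(-110) + 48158/23101 = 34141/(-3 + (-110)**(3/2) + 105*sqrt(-110)) + 48158/23101 = 34141/(-3 - 110*I*sqrt(110) + 105*(I*sqrt(110))) + 48158*(1/23101) = 34141/(-3 - 110*I*sqrt(110) + 105*I*sqrt(110)) + 48158/23101 = 34141/(-3 - 5*I*sqrt(110)) + 48158/23101 = 48158/23101 + 34141/(-3 - 5*I*sqrt(110))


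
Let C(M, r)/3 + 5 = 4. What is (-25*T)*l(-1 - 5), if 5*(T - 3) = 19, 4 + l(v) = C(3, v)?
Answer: 1190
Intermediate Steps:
C(M, r) = -3 (C(M, r) = -15 + 3*4 = -15 + 12 = -3)
l(v) = -7 (l(v) = -4 - 3 = -7)
T = 34/5 (T = 3 + (⅕)*19 = 3 + 19/5 = 34/5 ≈ 6.8000)
(-25*T)*l(-1 - 5) = -25*34/5*(-7) = -170*(-7) = 1190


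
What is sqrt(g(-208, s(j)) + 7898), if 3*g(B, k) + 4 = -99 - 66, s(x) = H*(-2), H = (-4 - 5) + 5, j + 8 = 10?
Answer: 5*sqrt(2823)/3 ≈ 88.553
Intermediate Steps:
j = 2 (j = -8 + 10 = 2)
H = -4 (H = -9 + 5 = -4)
s(x) = 8 (s(x) = -4*(-2) = 8)
g(B, k) = -169/3 (g(B, k) = -4/3 + (-99 - 66)/3 = -4/3 + (1/3)*(-165) = -4/3 - 55 = -169/3)
sqrt(g(-208, s(j)) + 7898) = sqrt(-169/3 + 7898) = sqrt(23525/3) = 5*sqrt(2823)/3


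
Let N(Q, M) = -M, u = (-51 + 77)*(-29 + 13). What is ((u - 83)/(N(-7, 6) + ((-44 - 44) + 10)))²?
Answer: 249001/7056 ≈ 35.289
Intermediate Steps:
u = -416 (u = 26*(-16) = -416)
((u - 83)/(N(-7, 6) + ((-44 - 44) + 10)))² = ((-416 - 83)/(-1*6 + ((-44 - 44) + 10)))² = (-499/(-6 + (-88 + 10)))² = (-499/(-6 - 78))² = (-499/(-84))² = (-499*(-1/84))² = (499/84)² = 249001/7056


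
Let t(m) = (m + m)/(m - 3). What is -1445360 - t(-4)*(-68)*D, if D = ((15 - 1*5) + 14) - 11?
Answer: -10110448/7 ≈ -1.4444e+6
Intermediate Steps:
t(m) = 2*m/(-3 + m) (t(m) = (2*m)/(-3 + m) = 2*m/(-3 + m))
D = 13 (D = ((15 - 5) + 14) - 11 = (10 + 14) - 11 = 24 - 11 = 13)
-1445360 - t(-4)*(-68)*D = -1445360 - (2*(-4)/(-3 - 4))*(-68)*13 = -1445360 - (2*(-4)/(-7))*(-68)*13 = -1445360 - (2*(-4)*(-1/7))*(-68)*13 = -1445360 - (8/7)*(-68)*13 = -1445360 - (-544)*13/7 = -1445360 - 1*(-7072/7) = -1445360 + 7072/7 = -10110448/7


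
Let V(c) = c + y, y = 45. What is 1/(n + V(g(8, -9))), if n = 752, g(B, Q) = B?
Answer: 1/805 ≈ 0.0012422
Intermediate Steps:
V(c) = 45 + c (V(c) = c + 45 = 45 + c)
1/(n + V(g(8, -9))) = 1/(752 + (45 + 8)) = 1/(752 + 53) = 1/805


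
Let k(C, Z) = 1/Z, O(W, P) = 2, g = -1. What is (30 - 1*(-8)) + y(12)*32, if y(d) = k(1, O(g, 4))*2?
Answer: 70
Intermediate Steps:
y(d) = 1 (y(d) = 2/2 = (½)*2 = 1)
(30 - 1*(-8)) + y(12)*32 = (30 - 1*(-8)) + 1*32 = (30 + 8) + 32 = 38 + 32 = 70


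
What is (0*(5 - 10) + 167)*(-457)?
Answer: -76319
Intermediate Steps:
(0*(5 - 10) + 167)*(-457) = (0*(-5) + 167)*(-457) = (0 + 167)*(-457) = 167*(-457) = -76319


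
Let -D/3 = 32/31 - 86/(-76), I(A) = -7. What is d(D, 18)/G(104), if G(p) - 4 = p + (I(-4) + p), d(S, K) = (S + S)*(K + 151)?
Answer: -1292343/120745 ≈ -10.703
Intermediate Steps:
D = -7647/1178 (D = -3*(32/31 - 86/(-76)) = -3*(32*(1/31) - 86*(-1/76)) = -3*(32/31 + 43/38) = -3*2549/1178 = -7647/1178 ≈ -6.4915)
d(S, K) = 2*S*(151 + K) (d(S, K) = (2*S)*(151 + K) = 2*S*(151 + K))
G(p) = -3 + 2*p (G(p) = 4 + (p + (-7 + p)) = 4 + (-7 + 2*p) = -3 + 2*p)
d(D, 18)/G(104) = (2*(-7647/1178)*(151 + 18))/(-3 + 2*104) = (2*(-7647/1178)*169)/(-3 + 208) = -1292343/589/205 = -1292343/589*1/205 = -1292343/120745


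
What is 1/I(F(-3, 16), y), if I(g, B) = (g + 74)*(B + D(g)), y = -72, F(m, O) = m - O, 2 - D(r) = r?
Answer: -1/2805 ≈ -0.00035651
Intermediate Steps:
D(r) = 2 - r
I(g, B) = (74 + g)*(2 + B - g) (I(g, B) = (g + 74)*(B + (2 - g)) = (74 + g)*(2 + B - g))
1/I(F(-3, 16), y) = 1/(148 - (-3 - 1*16)² - 72*(-3 - 1*16) + 74*(-72) - 72*(-3 - 1*16)) = 1/(148 - (-3 - 16)² - 72*(-3 - 16) - 5328 - 72*(-3 - 16)) = 1/(148 - 1*(-19)² - 72*(-19) - 5328 - 72*(-19)) = 1/(148 - 1*361 + 1368 - 5328 + 1368) = 1/(148 - 361 + 1368 - 5328 + 1368) = 1/(-2805) = -1/2805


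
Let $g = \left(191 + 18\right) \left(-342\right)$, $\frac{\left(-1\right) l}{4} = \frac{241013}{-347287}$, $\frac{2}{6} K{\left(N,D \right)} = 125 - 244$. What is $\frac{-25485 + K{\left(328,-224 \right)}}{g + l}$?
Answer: $\frac{4487295327}{12411208067} \approx 0.36155$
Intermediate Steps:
$K{\left(N,D \right)} = -357$ ($K{\left(N,D \right)} = 3 \left(125 - 244\right) = 3 \left(-119\right) = -357$)
$l = \frac{964052}{347287}$ ($l = - 4 \frac{241013}{-347287} = - 4 \cdot 241013 \left(- \frac{1}{347287}\right) = \left(-4\right) \left(- \frac{241013}{347287}\right) = \frac{964052}{347287} \approx 2.776$)
$g = -71478$ ($g = 209 \left(-342\right) = -71478$)
$\frac{-25485 + K{\left(328,-224 \right)}}{g + l} = \frac{-25485 - 357}{-71478 + \frac{964052}{347287}} = - \frac{25842}{- \frac{24822416134}{347287}} = \left(-25842\right) \left(- \frac{347287}{24822416134}\right) = \frac{4487295327}{12411208067}$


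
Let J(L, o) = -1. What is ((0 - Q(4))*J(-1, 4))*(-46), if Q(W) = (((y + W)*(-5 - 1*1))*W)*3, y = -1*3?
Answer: 3312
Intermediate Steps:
y = -3
Q(W) = 3*W*(18 - 6*W) (Q(W) = (((-3 + W)*(-5 - 1*1))*W)*3 = (((-3 + W)*(-5 - 1))*W)*3 = (((-3 + W)*(-6))*W)*3 = ((18 - 6*W)*W)*3 = (W*(18 - 6*W))*3 = 3*W*(18 - 6*W))
((0 - Q(4))*J(-1, 4))*(-46) = ((0 - 18*4*(3 - 1*4))*(-1))*(-46) = ((0 - 18*4*(3 - 4))*(-1))*(-46) = ((0 - 18*4*(-1))*(-1))*(-46) = ((0 - 1*(-72))*(-1))*(-46) = ((0 + 72)*(-1))*(-46) = (72*(-1))*(-46) = -72*(-46) = 3312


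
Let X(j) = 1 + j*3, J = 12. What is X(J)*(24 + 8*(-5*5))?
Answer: -6512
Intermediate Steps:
X(j) = 1 + 3*j
X(J)*(24 + 8*(-5*5)) = (1 + 3*12)*(24 + 8*(-5*5)) = (1 + 36)*(24 + 8*(-25)) = 37*(24 - 200) = 37*(-176) = -6512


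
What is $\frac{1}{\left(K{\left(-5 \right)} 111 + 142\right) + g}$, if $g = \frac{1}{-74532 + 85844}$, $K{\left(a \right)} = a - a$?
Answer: $\frac{11312}{1606305} \approx 0.0070423$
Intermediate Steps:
$K{\left(a \right)} = 0$
$g = \frac{1}{11312} \approx 8.8402 \cdot 10^{-5}$
$\frac{1}{\left(K{\left(-5 \right)} 111 + 142\right) + g} = \frac{1}{\left(0 \cdot 111 + 142\right) + \frac{1}{11312}} = \frac{1}{\left(0 + 142\right) + \frac{1}{11312}} = \frac{1}{142 + \frac{1}{11312}} = \frac{1}{\frac{1606305}{11312}} = \frac{11312}{1606305}$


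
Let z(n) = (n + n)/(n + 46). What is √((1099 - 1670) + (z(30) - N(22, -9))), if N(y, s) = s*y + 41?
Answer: I*√149169/19 ≈ 20.328*I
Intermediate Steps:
z(n) = 2*n/(46 + n) (z(n) = (2*n)/(46 + n) = 2*n/(46 + n))
N(y, s) = 41 + s*y
√((1099 - 1670) + (z(30) - N(22, -9))) = √((1099 - 1670) + (2*30/(46 + 30) - (41 - 9*22))) = √(-571 + (2*30/76 - (41 - 198))) = √(-571 + (2*30*(1/76) - 1*(-157))) = √(-571 + (15/19 + 157)) = √(-571 + 2998/19) = √(-7851/19) = I*√149169/19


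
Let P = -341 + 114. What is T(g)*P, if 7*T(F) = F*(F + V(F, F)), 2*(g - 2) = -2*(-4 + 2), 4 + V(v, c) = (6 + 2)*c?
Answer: -29056/7 ≈ -4150.9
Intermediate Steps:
V(v, c) = -4 + 8*c (V(v, c) = -4 + (6 + 2)*c = -4 + 8*c)
g = 4 (g = 2 + (-2*(-4 + 2))/2 = 2 + (-2*(-2))/2 = 2 + (½)*4 = 2 + 2 = 4)
T(F) = F*(-4 + 9*F)/7 (T(F) = (F*(F + (-4 + 8*F)))/7 = (F*(-4 + 9*F))/7 = F*(-4 + 9*F)/7)
P = -227
T(g)*P = ((⅐)*4*(-4 + 9*4))*(-227) = ((⅐)*4*(-4 + 36))*(-227) = ((⅐)*4*32)*(-227) = (128/7)*(-227) = -29056/7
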